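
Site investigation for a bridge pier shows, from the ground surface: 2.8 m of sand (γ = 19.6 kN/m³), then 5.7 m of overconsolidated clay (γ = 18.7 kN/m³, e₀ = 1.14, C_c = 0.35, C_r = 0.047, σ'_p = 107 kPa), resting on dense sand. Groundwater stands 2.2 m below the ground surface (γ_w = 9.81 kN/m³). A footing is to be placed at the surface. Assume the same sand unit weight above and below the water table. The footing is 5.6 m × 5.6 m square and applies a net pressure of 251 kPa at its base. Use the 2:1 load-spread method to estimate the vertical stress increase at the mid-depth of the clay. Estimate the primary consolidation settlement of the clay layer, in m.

S_c ≈ 0.118 m

Mid-depth of clay below the ground surface: z = 2.8 + 5.7/2 = 5.65 m.
Total vertical stress at mid-clay: σ_v = 19.6×2.8 + 18.7×2.85 = 108.18 kPa.
Pore pressure: u = 9.81×(5.65 − 2.2) = 33.845 kPa.
Initial effective stress: σ'_0 = σ_v − u = 108.18 − 33.845 = 74.335 kPa.
Stress increase at mid-clay by the 2:1 spreading method:
Δσ = qBL/((B+z)(L+z)) = 251×5.6×5.6/((5.6+5.65)(5.6+5.65)) = 62.193 kPa
Final effective stress: σ'_f = 74.335 + 62.193 = 136.53 kPa.
σ'_f = 136.53 > σ'_p = 107 kPa, so the stress path crosses the preconsolidation pressure — recompression up to σ'_p, then virgin compression beyond:
S_c = H/(1+e₀)·[C_r·log₁₀(σ'_p/σ'_0) + C_c·log₁₀(σ'_f/σ'_p)]
    = 5.7/2.14 × [0.047×log₁₀(107/74.335) + 0.35×log₁₀(136.53/107)]
    = 2.6636 × [0.007435 + 0.037046] = 0.1185 m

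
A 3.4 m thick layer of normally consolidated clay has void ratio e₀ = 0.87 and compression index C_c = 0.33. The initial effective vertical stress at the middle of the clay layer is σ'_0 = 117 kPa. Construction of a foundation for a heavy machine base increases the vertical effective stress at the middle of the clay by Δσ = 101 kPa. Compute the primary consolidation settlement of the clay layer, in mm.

Final effective stress: σ'_f = σ'_0 + Δσ = 117 + 101 = 218 kPa.
Normally consolidated clay, so the full stress increment lies on the virgin compression line:
S_c = C_c·H/(1+e₀)·log₁₀(σ'_f/σ'_0) = 0.33×3.4/(1+0.87)×log₁₀(218/117)
    = 0.6 × 0.27027 = 0.1622 m

S_c ≈ 162 mm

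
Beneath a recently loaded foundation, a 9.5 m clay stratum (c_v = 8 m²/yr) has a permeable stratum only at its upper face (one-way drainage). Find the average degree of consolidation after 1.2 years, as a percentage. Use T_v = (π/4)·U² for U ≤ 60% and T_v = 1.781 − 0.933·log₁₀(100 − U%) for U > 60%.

Drainage path length: H_d = H = 9.5 m (single drainage).
T_v = c_v·t/H_d² = 8×1.2/9.5² = 0.10637.
T_v = 0.10637 corresponds to the U ≤ 60% branch:
U = √(4T_v/π) = 0.368

U ≈ 36.8 %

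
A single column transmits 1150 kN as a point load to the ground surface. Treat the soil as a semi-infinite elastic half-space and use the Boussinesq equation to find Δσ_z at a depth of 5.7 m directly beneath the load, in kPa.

Δσ_z ≈ 16.9 kPa

Boussinesq vertical stress below a point load on an elastic half-space:
Δσ_z = 3P/(2πz²) · [1 + (r/z)²]^(−5/2)
r/z = 0/5.7 = 0; [1+(r/z)²]^(−5/2) = 1.
Δσ_z = 3×1150/(2π×5.7²) × 1 = 16.9 × 1 = 16.9 kPa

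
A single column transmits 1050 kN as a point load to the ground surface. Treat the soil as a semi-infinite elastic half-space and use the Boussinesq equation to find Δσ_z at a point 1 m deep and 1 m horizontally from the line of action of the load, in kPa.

Boussinesq vertical stress below a point load on an elastic half-space:
Δσ_z = 3P/(2πz²) · [1 + (r/z)²]^(−5/2)
r/z = 1/1 = 1; [1+(r/z)²]^(−5/2) = 0.17678.
Δσ_z = 3×1050/(2π×1²) × 0.17678 = 501.34 × 0.17678 = 88.63 kPa

Δσ_z ≈ 88.6 kPa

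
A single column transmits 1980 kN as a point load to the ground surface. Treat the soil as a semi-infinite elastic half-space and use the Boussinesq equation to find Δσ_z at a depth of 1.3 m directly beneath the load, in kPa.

Δσ_z ≈ 559 kPa

Boussinesq vertical stress below a point load on an elastic half-space:
Δσ_z = 3P/(2πz²) · [1 + (r/z)²]^(−5/2)
r/z = 0/1.3 = 0; [1+(r/z)²]^(−5/2) = 1.
Δσ_z = 3×1980/(2π×1.3²) × 1 = 559.4 × 1 = 559.4 kPa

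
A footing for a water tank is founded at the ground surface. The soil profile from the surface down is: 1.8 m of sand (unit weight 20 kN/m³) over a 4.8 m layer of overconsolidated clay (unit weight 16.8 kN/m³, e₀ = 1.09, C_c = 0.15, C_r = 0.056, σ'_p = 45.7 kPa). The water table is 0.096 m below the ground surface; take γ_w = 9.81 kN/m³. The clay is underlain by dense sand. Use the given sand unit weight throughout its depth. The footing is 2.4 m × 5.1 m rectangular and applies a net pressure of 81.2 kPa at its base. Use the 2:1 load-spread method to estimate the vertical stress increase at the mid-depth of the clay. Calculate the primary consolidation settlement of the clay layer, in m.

S_c ≈ 0.0333 m

Mid-depth of clay below the ground surface: z = 1.8 + 4.8/2 = 4.2 m.
Total vertical stress at mid-clay: σ_v = 20×1.8 + 16.8×2.4 = 76.32 kPa.
Pore pressure: u = 9.81×(4.2 − 0.096) = 40.26 kPa.
Initial effective stress: σ'_0 = σ_v − u = 76.32 − 40.26 = 36.06 kPa.
Stress increase at mid-clay by the 2:1 spreading method:
Δσ = qBL/((B+z)(L+z)) = 81.2×2.4×5.1/((2.4+4.2)(5.1+4.2)) = 16.192 kPa
Final effective stress: σ'_f = 36.06 + 16.192 = 52.252 kPa.
σ'_f = 52.252 > σ'_p = 45.7 kPa, so the stress path crosses the preconsolidation pressure — recompression up to σ'_p, then virgin compression beyond:
S_c = H/(1+e₀)·[C_r·log₁₀(σ'_p/σ'_0) + C_c·log₁₀(σ'_f/σ'_p)]
    = 4.8/2.09 × [0.056×log₁₀(45.7/36.06) + 0.15×log₁₀(52.252/45.7)]
    = 2.2967 × [0.0057619 + 0.008728] = 0.03328 m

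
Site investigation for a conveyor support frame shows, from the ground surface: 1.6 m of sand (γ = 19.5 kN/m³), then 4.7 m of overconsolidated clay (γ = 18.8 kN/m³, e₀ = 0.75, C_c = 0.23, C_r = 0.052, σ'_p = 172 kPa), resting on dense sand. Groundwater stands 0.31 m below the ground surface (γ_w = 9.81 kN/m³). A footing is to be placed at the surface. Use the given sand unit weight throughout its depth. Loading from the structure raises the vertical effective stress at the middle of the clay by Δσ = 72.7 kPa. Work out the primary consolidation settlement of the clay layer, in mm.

S_c ≈ 63.1 mm

Mid-depth of clay below the ground surface: z = 1.6 + 4.7/2 = 3.95 m.
Total vertical stress at mid-clay: σ_v = 19.5×1.6 + 18.8×2.35 = 75.38 kPa.
Pore pressure: u = 9.81×(3.95 − 0.31) = 35.708 kPa.
Initial effective stress: σ'_0 = σ_v − u = 75.38 − 35.708 = 39.672 kPa.
Final effective stress: σ'_f = 39.672 + 72.7 = 112.37 kPa.
σ'_f = 112.37 ≤ σ'_p = 172 kPa, so the clay remains overconsolidated and only the recompression index applies:
S_c = C_r·H/(1+e₀)·log₁₀(σ'_f/σ'_0) = 0.052×4.7/1.75×log₁₀(112.37/39.672)
    = 0.13966 × 0.45217 = 0.06315 m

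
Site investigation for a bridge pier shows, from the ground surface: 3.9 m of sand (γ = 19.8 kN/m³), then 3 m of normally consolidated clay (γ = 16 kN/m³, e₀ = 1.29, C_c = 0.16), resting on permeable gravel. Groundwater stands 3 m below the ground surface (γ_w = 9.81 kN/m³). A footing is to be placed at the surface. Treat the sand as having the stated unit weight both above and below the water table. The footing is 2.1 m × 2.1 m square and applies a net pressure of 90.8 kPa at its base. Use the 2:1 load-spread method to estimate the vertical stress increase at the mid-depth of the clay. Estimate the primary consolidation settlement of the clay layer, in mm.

S_c ≈ 7.98 mm

Mid-depth of clay below the ground surface: z = 3.9 + 3/2 = 5.4 m.
Total vertical stress at mid-clay: σ_v = 19.8×3.9 + 16×1.5 = 101.22 kPa.
Pore pressure: u = 9.81×(5.4 − 3) = 23.544 kPa.
Initial effective stress: σ'_0 = σ_v − u = 101.22 − 23.544 = 77.676 kPa.
Stress increase at mid-clay by the 2:1 spreading method:
Δσ = qBL/((B+z)(L+z)) = 90.8×2.1×2.1/((2.1+5.4)(2.1+5.4)) = 7.1187 kPa
Final effective stress: σ'_f = σ'_0 + Δσ = 77.676 + 7.1187 = 84.795 kPa.
Normally consolidated clay, so the full stress increment lies on the virgin compression line:
S_c = C_c·H/(1+e₀)·log₁₀(σ'_f/σ'_0) = 0.16×3/(1+1.29)×log₁₀(84.795/77.676)
    = 0.20961 × 0.038083 = 0.007983 m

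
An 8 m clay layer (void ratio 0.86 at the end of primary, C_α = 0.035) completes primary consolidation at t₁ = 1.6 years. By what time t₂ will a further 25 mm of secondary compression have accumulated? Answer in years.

S_s = C_α·H/(1+e_p)·log₁₀(t₂/t₁) ⇒ log₁₀(t₂/t₁) = S_s·(1+e_p)/(C_α·H).
log₁₀(t₂/t₁) = 0.025 × (1+0.86) / (0.035×8) = 0.1661
t₂ = t₁ × 10^0.1661 = 1.6 × 1.466 = 2.345 years

t₂ ≈ 2.35 years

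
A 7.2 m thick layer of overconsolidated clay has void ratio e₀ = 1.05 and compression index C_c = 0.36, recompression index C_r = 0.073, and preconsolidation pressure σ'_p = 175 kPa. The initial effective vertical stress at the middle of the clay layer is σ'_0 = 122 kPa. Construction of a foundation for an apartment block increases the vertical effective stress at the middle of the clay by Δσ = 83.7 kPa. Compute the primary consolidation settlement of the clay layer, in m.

S_c ≈ 0.129 m

Final effective stress: σ'_f = 122 + 83.7 = 205.7 kPa.
σ'_f = 205.7 > σ'_p = 175 kPa, so the stress path crosses the preconsolidation pressure — recompression up to σ'_p, then virgin compression beyond:
S_c = H/(1+e₀)·[C_r·log₁₀(σ'_p/σ'_0) + C_c·log₁₀(σ'_f/σ'_p)]
    = 7.2/2.05 × [0.073×log₁₀(175/122) + 0.36×log₁₀(205.7/175)]
    = 3.5122 × [0.011438 + 0.025271] = 0.1289 m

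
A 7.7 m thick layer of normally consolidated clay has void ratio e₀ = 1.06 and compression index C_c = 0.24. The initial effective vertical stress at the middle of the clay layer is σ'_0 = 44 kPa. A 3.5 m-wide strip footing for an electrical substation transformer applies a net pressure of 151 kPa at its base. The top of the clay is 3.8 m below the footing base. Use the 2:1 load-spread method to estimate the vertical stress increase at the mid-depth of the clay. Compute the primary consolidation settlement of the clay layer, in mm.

Mid-depth of clay below the footing base: z = 3.8 + 7.7/2 = 7.65 m.
Stress increase at mid-clay by the 2:1 spreading method:
Δσ = qB/(B+z) = 151×3.5/(3.5+7.65) = 47.399 kPa
Final effective stress: σ'_f = σ'_0 + Δσ = 44 + 47.399 = 91.399 kPa.
Normally consolidated clay, so the full stress increment lies on the virgin compression line:
S_c = C_c·H/(1+e₀)·log₁₀(σ'_f/σ'_0) = 0.24×7.7/(1+1.06)×log₁₀(91.399/44)
    = 0.89709 × 0.31749 = 0.2848 m

S_c ≈ 285 mm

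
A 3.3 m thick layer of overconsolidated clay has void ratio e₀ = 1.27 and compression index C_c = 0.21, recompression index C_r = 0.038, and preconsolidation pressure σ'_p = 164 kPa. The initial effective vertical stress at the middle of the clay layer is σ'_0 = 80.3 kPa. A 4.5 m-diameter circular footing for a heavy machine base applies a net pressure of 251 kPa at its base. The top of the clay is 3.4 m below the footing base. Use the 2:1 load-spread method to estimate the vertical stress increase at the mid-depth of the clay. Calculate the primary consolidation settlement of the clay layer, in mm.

Mid-depth of clay below the footing base: z = 3.4 + 3.3/2 = 5.05 m.
Stress increase at mid-clay by the 2:1 spreading method:
Δσ ≈ qD²/(D+z)² = 251×4.5²/(4.5+5.05)² = 55.73 kPa
Final effective stress: σ'_f = 80.3 + 55.73 = 136.03 kPa.
σ'_f = 136.03 ≤ σ'_p = 164 kPa, so the clay remains overconsolidated and only the recompression index applies:
S_c = C_r·H/(1+e₀)·log₁₀(σ'_f/σ'_0) = 0.038×3.3/2.27×log₁₀(136.03/80.3)
    = 0.055241 × 0.22892 = 0.01265 m

S_c ≈ 12.6 mm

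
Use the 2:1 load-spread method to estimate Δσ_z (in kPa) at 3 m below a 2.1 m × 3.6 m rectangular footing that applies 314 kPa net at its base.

By the 2:1 method the load spreads at 1 horizontal : 2 vertical, so at depth z the loaded area has grown by z in each plan dimension:
Δσ = qBL/((B+z)(L+z)) = 314×2.1×3.6/((2.1+3)(3.6+3)) = 70.524 kPa

Δσ_z ≈ 70.5 kPa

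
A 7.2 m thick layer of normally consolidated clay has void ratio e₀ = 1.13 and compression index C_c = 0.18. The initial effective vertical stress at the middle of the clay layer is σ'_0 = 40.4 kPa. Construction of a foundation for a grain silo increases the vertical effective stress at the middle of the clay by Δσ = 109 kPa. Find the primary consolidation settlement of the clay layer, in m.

Final effective stress: σ'_f = σ'_0 + Δσ = 40.4 + 109 = 149.4 kPa.
Normally consolidated clay, so the full stress increment lies on the virgin compression line:
S_c = C_c·H/(1+e₀)·log₁₀(σ'_f/σ'_0) = 0.18×7.2/(1+1.13)×log₁₀(149.4/40.4)
    = 0.60845 × 0.56797 = 0.3456 m

S_c ≈ 0.346 m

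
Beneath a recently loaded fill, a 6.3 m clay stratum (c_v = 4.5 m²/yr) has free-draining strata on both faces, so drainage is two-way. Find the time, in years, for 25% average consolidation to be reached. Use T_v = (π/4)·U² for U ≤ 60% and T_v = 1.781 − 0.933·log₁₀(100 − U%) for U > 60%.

t ≈ 0.108 years

Drainage path length: H_d = H/2 = 3.15 m (double drainage).
U ≤ 60%: T_v = (π/4)·U² = (π/4)×0.25² = 0.049087.
t = T_v·H_d²/c_v = 0.049087×3.15²/4.5 = 0.1082 years.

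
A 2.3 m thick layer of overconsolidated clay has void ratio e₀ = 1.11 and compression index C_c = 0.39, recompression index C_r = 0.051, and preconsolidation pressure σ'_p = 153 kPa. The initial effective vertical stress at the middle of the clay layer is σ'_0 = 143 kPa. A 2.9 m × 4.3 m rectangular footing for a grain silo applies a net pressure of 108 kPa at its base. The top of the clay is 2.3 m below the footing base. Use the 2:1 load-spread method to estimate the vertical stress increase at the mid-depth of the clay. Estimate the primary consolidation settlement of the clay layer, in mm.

Mid-depth of clay below the footing base: z = 2.3 + 2.3/2 = 3.45 m.
Stress increase at mid-clay by the 2:1 spreading method:
Δσ = qBL/((B+z)(L+z)) = 108×2.9×4.3/((2.9+3.45)(4.3+3.45)) = 27.366 kPa
Final effective stress: σ'_f = 143 + 27.366 = 170.37 kPa.
σ'_f = 170.37 > σ'_p = 153 kPa, so the stress path crosses the preconsolidation pressure — recompression up to σ'_p, then virgin compression beyond:
S_c = H/(1+e₀)·[C_r·log₁₀(σ'_p/σ'_0) + C_c·log₁₀(σ'_f/σ'_p)]
    = 2.3/2.11 × [0.051×log₁₀(153/143) + 0.39×log₁₀(170.37/153)]
    = 1.09 × [0.0014971 + 0.018214] = 0.02149 m

S_c ≈ 21.5 mm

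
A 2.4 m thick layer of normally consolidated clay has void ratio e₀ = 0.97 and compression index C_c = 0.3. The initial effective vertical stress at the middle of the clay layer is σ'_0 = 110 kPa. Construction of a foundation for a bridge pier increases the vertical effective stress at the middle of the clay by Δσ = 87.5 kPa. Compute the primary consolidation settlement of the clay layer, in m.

Final effective stress: σ'_f = σ'_0 + Δσ = 110 + 87.5 = 197.5 kPa.
Normally consolidated clay, so the full stress increment lies on the virgin compression line:
S_c = C_c·H/(1+e₀)·log₁₀(σ'_f/σ'_0) = 0.3×2.4/(1+0.97)×log₁₀(197.5/110)
    = 0.36548 × 0.25417 = 0.09289 m

S_c ≈ 0.0929 m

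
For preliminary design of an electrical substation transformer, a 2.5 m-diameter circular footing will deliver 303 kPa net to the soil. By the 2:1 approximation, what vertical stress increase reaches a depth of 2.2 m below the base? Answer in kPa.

By the 2:1 method the load spreads at 1 horizontal : 2 vertical, so at depth z the loaded area has grown by z in each plan dimension:
Δσ ≈ qD²/(D+z)² = 303×2.5²/(2.5+2.2)² = 85.729 kPa

Δσ_z ≈ 85.7 kPa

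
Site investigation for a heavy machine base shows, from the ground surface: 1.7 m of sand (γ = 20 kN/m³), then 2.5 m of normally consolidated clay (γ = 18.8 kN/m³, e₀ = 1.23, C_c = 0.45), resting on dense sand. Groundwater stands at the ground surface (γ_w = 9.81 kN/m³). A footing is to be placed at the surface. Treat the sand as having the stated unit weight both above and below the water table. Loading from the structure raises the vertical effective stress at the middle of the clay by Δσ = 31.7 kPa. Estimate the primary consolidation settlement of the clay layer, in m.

Mid-depth of clay below the ground surface: z = 1.7 + 2.5/2 = 2.95 m.
Total vertical stress at mid-clay: σ_v = 20×1.7 + 18.8×1.25 = 57.5 kPa.
Pore pressure: u = 9.81×(2.95 − 0) = 28.94 kPa.
Initial effective stress: σ'_0 = σ_v − u = 57.5 − 28.94 = 28.56 kPa.
Final effective stress: σ'_f = σ'_0 + Δσ = 28.56 + 31.7 = 60.26 kPa.
Normally consolidated clay, so the full stress increment lies on the virgin compression line:
S_c = C_c·H/(1+e₀)·log₁₀(σ'_f/σ'_0) = 0.45×2.5/(1+1.23)×log₁₀(60.26/28.56)
    = 0.50448 × 0.32427 = 0.1636 m

S_c ≈ 0.164 m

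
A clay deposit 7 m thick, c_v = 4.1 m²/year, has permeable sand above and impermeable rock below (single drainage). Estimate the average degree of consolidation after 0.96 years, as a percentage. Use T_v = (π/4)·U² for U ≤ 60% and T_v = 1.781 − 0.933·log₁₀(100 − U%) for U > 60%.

Drainage path length: H_d = H = 7 m (single drainage).
T_v = c_v·t/H_d² = 4.1×0.96/7² = 0.080327.
T_v = 0.080327 corresponds to the U ≤ 60% branch:
U = √(4T_v/π) = 0.3198

U ≈ 32 %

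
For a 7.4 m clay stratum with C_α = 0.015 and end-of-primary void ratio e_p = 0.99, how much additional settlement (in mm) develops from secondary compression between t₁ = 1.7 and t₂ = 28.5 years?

S_s ≈ 68.3 mm

Secondary compression: S_s = C_α·H/(1+e_p)·log₁₀(t₂/t₁)
S_s = 0.015×7.4/(1+0.99)×log₁₀(28.5/1.7)
    = 0.05578 × 1.224 = 0.0683 m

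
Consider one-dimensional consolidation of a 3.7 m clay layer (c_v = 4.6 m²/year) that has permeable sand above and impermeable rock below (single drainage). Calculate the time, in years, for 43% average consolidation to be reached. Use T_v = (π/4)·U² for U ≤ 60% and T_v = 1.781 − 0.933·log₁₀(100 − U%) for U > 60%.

Drainage path length: H_d = H = 3.7 m (single drainage).
U ≤ 60%: T_v = (π/4)·U² = (π/4)×0.43² = 0.14522.
t = T_v·H_d²/c_v = 0.14522×3.7²/4.6 = 0.4322 years.

t ≈ 0.432 years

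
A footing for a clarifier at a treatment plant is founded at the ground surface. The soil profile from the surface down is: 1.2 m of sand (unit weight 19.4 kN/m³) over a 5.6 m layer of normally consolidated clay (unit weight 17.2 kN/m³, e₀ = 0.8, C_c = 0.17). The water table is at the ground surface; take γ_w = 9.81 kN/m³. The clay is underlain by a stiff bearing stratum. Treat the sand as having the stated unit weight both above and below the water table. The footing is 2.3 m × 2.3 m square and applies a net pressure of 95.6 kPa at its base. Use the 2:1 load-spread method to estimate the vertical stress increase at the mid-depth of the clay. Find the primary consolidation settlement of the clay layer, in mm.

S_c ≈ 76.6 mm

Mid-depth of clay below the ground surface: z = 1.2 + 5.6/2 = 4 m.
Total vertical stress at mid-clay: σ_v = 19.4×1.2 + 17.2×2.8 = 71.44 kPa.
Pore pressure: u = 9.81×(4 − 0) = 39.24 kPa.
Initial effective stress: σ'_0 = σ_v − u = 71.44 − 39.24 = 32.2 kPa.
Stress increase at mid-clay by the 2:1 spreading method:
Δσ = qBL/((B+z)(L+z)) = 95.6×2.3×2.3/((2.3+4)(2.3+4)) = 12.742 kPa
Final effective stress: σ'_f = σ'_0 + Δσ = 32.2 + 12.742 = 44.942 kPa.
Normally consolidated clay, so the full stress increment lies on the virgin compression line:
S_c = C_c·H/(1+e₀)·log₁₀(σ'_f/σ'_0) = 0.17×5.6/(1+0.8)×log₁₀(44.942/32.2)
    = 0.52889 × 0.1448 = 0.07658 m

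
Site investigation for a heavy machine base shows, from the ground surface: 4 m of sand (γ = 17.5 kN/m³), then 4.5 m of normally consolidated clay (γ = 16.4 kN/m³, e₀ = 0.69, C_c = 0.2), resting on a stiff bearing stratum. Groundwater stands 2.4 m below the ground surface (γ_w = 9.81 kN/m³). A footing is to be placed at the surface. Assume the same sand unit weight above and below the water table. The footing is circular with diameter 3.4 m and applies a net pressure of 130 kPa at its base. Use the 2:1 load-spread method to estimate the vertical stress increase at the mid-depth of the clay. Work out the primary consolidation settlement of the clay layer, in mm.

Mid-depth of clay below the ground surface: z = 4 + 4.5/2 = 6.25 m.
Total vertical stress at mid-clay: σ_v = 17.5×4 + 16.4×2.25 = 106.9 kPa.
Pore pressure: u = 9.81×(6.25 − 2.4) = 37.769 kPa.
Initial effective stress: σ'_0 = σ_v − u = 106.9 − 37.769 = 69.131 kPa.
Stress increase at mid-clay by the 2:1 spreading method:
Δσ ≈ qD²/(D+z)² = 130×3.4²/(3.4+6.25)² = 16.138 kPa
Final effective stress: σ'_f = σ'_0 + Δσ = 69.131 + 16.138 = 85.269 kPa.
Normally consolidated clay, so the full stress increment lies on the virgin compression line:
S_c = C_c·H/(1+e₀)·log₁₀(σ'_f/σ'_0) = 0.2×4.5/(1+0.69)×log₁₀(85.269/69.131)
    = 0.53254 × 0.091118 = 0.04852 m

S_c ≈ 48.5 mm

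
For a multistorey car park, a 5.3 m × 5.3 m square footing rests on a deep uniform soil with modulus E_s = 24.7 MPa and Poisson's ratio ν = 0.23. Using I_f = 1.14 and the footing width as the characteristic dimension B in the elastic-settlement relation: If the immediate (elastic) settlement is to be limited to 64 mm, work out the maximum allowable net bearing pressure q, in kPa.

E_s = 24.7 MPa = 24700 kPa.
S_e = q·B·(1−ν²)/E_s · I_f  ⇒  q = S_e·E_s / (B·(1−ν²)·I_f).
q = 0.064 × 24700 / (5.3 × 0.9471 × 1.14) = 276.2 kPa

q ≈ 276 kPa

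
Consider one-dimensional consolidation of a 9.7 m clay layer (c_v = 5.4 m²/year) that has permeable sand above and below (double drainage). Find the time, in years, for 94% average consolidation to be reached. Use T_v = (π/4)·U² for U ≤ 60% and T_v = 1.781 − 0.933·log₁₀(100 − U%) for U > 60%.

t ≈ 4.6 years

Drainage path length: H_d = H/2 = 4.85 m (double drainage).
U > 60%: T_v = 1.781 − 0.933·log₁₀(100 − 94) = 1.055.
t = T_v·H_d²/c_v = 1.055×4.85²/5.4 = 4.596 years.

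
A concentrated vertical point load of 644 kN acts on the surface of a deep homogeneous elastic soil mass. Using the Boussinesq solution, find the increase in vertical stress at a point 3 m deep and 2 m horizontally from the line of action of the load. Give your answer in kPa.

Boussinesq vertical stress below a point load on an elastic half-space:
Δσ_z = 3P/(2πz²) · [1 + (r/z)²]^(−5/2)
r/z = 2/3 = 0.66667; [1+(r/z)²]^(−5/2) = 0.39879.
Δσ_z = 3×644/(2π×3²) × 0.39879 = 34.165 × 0.39879 = 13.62 kPa

Δσ_z ≈ 13.6 kPa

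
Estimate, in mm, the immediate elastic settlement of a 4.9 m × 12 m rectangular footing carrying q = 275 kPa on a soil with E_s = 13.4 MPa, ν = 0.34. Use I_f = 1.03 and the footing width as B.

Immediate (elastic) settlement: S_e = q·B·(1−ν²)/E_s · I_f.
E_s = 13.4 MPa = 13400 kPa.
S_e = 275 × 4.9 × (1 − 0.34²) / 13400 × 1.03
    = 275 × 4.9 × 0.8844 / 13400 × 1.03
    = 0.0916 m = 91.6 mm

S_e ≈ 91.6 mm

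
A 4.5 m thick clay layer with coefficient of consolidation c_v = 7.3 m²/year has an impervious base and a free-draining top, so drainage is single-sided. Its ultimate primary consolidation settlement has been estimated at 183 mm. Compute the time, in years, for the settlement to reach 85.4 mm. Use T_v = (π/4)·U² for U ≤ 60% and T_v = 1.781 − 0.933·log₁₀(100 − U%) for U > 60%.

Drainage path length: H_d = H = 4.5 m (single drainage).
U = S(t)/S_ult = 85.4/183 = 0.4667.
U ≤ 60%: T_v = (π/4)·U² = (π/4)×0.46667² = 0.17104.
t = T_v·H_d²/c_v = 0.17104×4.5²/7.3 = 0.4745 years.

t ≈ 0.474 years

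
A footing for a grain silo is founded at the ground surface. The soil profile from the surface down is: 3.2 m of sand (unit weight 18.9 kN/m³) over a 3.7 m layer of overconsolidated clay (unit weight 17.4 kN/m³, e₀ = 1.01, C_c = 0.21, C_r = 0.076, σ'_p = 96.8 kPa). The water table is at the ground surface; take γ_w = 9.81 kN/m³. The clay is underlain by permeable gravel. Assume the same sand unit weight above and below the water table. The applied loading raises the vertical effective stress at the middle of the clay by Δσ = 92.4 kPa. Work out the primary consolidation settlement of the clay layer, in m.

S_c ≈ 0.106 m

Mid-depth of clay below the ground surface: z = 3.2 + 3.7/2 = 5.05 m.
Total vertical stress at mid-clay: σ_v = 18.9×3.2 + 17.4×1.85 = 92.67 kPa.
Pore pressure: u = 9.81×(5.05 − 0) = 49.541 kPa.
Initial effective stress: σ'_0 = σ_v − u = 92.67 − 49.541 = 43.129 kPa.
Final effective stress: σ'_f = 43.129 + 92.4 = 135.53 kPa.
σ'_f = 135.53 > σ'_p = 96.8 kPa, so the stress path crosses the preconsolidation pressure — recompression up to σ'_p, then virgin compression beyond:
S_c = H/(1+e₀)·[C_r·log₁₀(σ'_p/σ'_0) + C_c·log₁₀(σ'_f/σ'_p)]
    = 3.7/2.01 × [0.076×log₁₀(96.8/43.129) + 0.21×log₁₀(135.53/96.8)]
    = 1.8408 × [0.026684 + 0.030694] = 0.1056 m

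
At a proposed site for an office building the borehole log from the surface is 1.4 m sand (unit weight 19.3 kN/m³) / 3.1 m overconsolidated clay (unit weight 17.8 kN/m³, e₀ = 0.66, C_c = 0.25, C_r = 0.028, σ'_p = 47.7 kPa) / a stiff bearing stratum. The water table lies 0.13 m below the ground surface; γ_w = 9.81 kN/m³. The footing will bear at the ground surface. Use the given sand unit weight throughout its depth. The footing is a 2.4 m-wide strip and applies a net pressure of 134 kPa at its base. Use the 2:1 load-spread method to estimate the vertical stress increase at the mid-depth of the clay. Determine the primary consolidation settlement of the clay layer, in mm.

Mid-depth of clay below the ground surface: z = 1.4 + 3.1/2 = 2.95 m.
Total vertical stress at mid-clay: σ_v = 19.3×1.4 + 17.8×1.55 = 54.61 kPa.
Pore pressure: u = 9.81×(2.95 − 0.13) = 27.664 kPa.
Initial effective stress: σ'_0 = σ_v − u = 54.61 − 27.664 = 26.946 kPa.
Stress increase at mid-clay by the 2:1 spreading method:
Δσ = qB/(B+z) = 134×2.4/(2.4+2.95) = 60.112 kPa
Final effective stress: σ'_f = 26.946 + 60.112 = 87.058 kPa.
σ'_f = 87.058 > σ'_p = 47.7 kPa, so the stress path crosses the preconsolidation pressure — recompression up to σ'_p, then virgin compression beyond:
S_c = H/(1+e₀)·[C_r·log₁₀(σ'_p/σ'_0) + C_c·log₁₀(σ'_f/σ'_p)]
    = 3.1/1.66 × [0.028×log₁₀(47.7/26.946) + 0.25×log₁₀(87.058/47.7)]
    = 1.8675 × [0.0069447 + 0.065323] = 0.135 m

S_c ≈ 135 mm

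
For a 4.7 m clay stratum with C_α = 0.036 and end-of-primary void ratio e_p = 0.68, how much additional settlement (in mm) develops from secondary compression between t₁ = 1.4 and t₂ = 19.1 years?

S_s ≈ 114 mm

Secondary compression: S_s = C_α·H/(1+e_p)·log₁₀(t₂/t₁)
S_s = 0.036×4.7/(1+0.68)×log₁₀(19.1/1.4)
    = 0.1007 × 1.135 = 0.1143 m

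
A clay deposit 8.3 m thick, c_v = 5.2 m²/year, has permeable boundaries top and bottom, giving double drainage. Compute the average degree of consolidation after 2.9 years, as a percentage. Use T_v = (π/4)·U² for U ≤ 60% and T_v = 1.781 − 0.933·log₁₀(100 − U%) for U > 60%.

U ≈ 90.7 %

Drainage path length: H_d = H/2 = 4.15 m (double drainage).
T_v = c_v·t/H_d² = 5.2×2.9/4.15² = 0.8756.
T_v = 0.8756 corresponds to the U > 60% branch:
U = 1 − 10^((1.781 − T_v)/0.933)/100 = 0.9066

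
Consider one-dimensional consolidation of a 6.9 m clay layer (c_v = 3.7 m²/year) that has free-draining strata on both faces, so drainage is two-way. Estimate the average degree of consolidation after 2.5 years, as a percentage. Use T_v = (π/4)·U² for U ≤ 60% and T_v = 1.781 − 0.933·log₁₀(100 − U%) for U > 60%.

Drainage path length: H_d = H/2 = 3.45 m (double drainage).
T_v = c_v·t/H_d² = 3.7×2.5/3.45² = 0.77715.
T_v = 0.77715 corresponds to the U > 60% branch:
U = 1 − 10^((1.781 − T_v)/0.933)/100 = 0.8809

U ≈ 88.1 %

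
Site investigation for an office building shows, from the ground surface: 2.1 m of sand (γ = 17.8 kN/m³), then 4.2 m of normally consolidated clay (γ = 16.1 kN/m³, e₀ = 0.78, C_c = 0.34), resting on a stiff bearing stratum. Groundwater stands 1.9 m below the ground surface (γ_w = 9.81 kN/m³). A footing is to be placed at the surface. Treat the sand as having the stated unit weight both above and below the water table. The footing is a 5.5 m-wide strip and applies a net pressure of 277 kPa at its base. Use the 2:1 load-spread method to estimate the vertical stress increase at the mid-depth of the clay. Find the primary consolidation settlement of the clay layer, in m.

Mid-depth of clay below the ground surface: z = 2.1 + 4.2/2 = 4.2 m.
Total vertical stress at mid-clay: σ_v = 17.8×2.1 + 16.1×2.1 = 71.19 kPa.
Pore pressure: u = 9.81×(4.2 − 1.9) = 22.563 kPa.
Initial effective stress: σ'_0 = σ_v − u = 71.19 − 22.563 = 48.627 kPa.
Stress increase at mid-clay by the 2:1 spreading method:
Δσ = qB/(B+z) = 277×5.5/(5.5+4.2) = 157.06 kPa
Final effective stress: σ'_f = σ'_0 + Δσ = 48.627 + 157.06 = 205.69 kPa.
Normally consolidated clay, so the full stress increment lies on the virgin compression line:
S_c = C_c·H/(1+e₀)·log₁₀(σ'_f/σ'_0) = 0.34×4.2/(1+0.78)×log₁₀(205.69/48.627)
    = 0.80225 × 0.62634 = 0.5025 m

S_c ≈ 0.502 m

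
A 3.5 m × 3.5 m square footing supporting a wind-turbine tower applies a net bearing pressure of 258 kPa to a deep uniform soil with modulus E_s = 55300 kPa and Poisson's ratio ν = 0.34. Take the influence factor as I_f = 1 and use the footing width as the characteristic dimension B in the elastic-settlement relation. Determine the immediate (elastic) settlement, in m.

Immediate (elastic) settlement: S_e = q·B·(1−ν²)/E_s · I_f.
S_e = 258 × 3.5 × (1 − 0.34²) / 55300 × 1
    = 258 × 3.5 × 0.8844 / 55300 × 1
    = 0.01444 m

S_e ≈ 0.0144 m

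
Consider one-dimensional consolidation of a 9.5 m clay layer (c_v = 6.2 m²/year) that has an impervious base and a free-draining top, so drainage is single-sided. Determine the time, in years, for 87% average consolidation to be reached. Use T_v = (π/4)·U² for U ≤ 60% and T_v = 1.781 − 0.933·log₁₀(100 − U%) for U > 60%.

Drainage path length: H_d = H = 9.5 m (single drainage).
U > 60%: T_v = 1.781 − 0.933·log₁₀(100 − 87) = 0.74169.
t = T_v·H_d²/c_v = 0.74169×9.5²/6.2 = 10.8 years.

t ≈ 10.8 years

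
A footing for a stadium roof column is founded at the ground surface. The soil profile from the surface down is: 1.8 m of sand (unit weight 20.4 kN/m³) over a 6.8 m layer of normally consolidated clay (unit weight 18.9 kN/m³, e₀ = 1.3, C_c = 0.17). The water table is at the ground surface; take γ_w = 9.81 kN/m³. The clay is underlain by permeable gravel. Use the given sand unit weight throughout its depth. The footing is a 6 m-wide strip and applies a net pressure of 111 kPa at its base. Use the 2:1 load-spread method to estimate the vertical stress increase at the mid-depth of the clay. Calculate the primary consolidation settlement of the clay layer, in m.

Mid-depth of clay below the ground surface: z = 1.8 + 6.8/2 = 5.2 m.
Total vertical stress at mid-clay: σ_v = 20.4×1.8 + 18.9×3.4 = 100.98 kPa.
Pore pressure: u = 9.81×(5.2 − 0) = 51.012 kPa.
Initial effective stress: σ'_0 = σ_v − u = 100.98 − 51.012 = 49.968 kPa.
Stress increase at mid-clay by the 2:1 spreading method:
Δσ = qB/(B+z) = 111×6/(6+5.2) = 59.464 kPa
Final effective stress: σ'_f = σ'_0 + Δσ = 49.968 + 59.464 = 109.43 kPa.
Normally consolidated clay, so the full stress increment lies on the virgin compression line:
S_c = C_c·H/(1+e₀)·log₁₀(σ'_f/σ'_0) = 0.17×6.8/(1+1.3)×log₁₀(109.43/49.968)
    = 0.50261 × 0.34044 = 0.1711 m

S_c ≈ 0.171 m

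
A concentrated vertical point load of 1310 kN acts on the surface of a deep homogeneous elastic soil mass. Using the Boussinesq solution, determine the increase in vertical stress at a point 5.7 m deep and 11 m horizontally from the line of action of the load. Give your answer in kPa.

Δσ_z ≈ 0.397 kPa

Boussinesq vertical stress below a point load on an elastic half-space:
Δσ_z = 3P/(2πz²) · [1 + (r/z)²]^(−5/2)
r/z = 11/5.7 = 1.9298; [1+(r/z)²]^(−5/2) = 0.020615.
Δσ_z = 3×1310/(2π×5.7²) × 0.020615 = 19.251 × 0.020615 = 0.3969 kPa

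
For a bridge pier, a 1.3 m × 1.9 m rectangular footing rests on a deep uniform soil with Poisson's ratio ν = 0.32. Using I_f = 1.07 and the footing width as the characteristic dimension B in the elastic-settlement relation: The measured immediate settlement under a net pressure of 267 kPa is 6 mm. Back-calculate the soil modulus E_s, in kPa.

S_e = q·B·(1−ν²)/E_s · I_f  ⇒  E_s = q·B·(1−ν²)·I_f / S_e.
E_s = 267 × 1.3 × 0.8976 × 1.07 / 0.006 = 55560 kPa

E_s ≈ 55600 kPa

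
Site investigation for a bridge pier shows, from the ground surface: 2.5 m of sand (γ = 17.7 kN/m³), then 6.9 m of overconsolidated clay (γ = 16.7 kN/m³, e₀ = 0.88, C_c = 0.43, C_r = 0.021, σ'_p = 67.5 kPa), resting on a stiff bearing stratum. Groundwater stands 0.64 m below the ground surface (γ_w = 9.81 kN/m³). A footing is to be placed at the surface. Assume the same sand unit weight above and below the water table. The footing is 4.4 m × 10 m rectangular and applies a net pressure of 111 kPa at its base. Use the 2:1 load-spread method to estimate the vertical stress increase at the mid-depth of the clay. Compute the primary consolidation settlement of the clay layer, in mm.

S_c ≈ 121 mm

Mid-depth of clay below the ground surface: z = 2.5 + 6.9/2 = 5.95 m.
Total vertical stress at mid-clay: σ_v = 17.7×2.5 + 16.7×3.45 = 101.87 kPa.
Pore pressure: u = 9.81×(5.95 − 0.64) = 52.091 kPa.
Initial effective stress: σ'_0 = σ_v − u = 101.87 − 52.091 = 49.779 kPa.
Stress increase at mid-clay by the 2:1 spreading method:
Δσ = qBL/((B+z)(L+z)) = 111×4.4×10/((4.4+5.95)(10+5.95)) = 29.585 kPa
Final effective stress: σ'_f = 49.779 + 29.585 = 79.364 kPa.
σ'_f = 79.364 > σ'_p = 67.5 kPa, so the stress path crosses the preconsolidation pressure — recompression up to σ'_p, then virgin compression beyond:
S_c = H/(1+e₀)·[C_r·log₁₀(σ'_p/σ'_0) + C_c·log₁₀(σ'_f/σ'_p)]
    = 6.9/1.88 × [0.021×log₁₀(67.5/49.779) + 0.43×log₁₀(79.364/67.5)]
    = 3.6702 × [0.0027774 + 0.030238] = 0.1212 m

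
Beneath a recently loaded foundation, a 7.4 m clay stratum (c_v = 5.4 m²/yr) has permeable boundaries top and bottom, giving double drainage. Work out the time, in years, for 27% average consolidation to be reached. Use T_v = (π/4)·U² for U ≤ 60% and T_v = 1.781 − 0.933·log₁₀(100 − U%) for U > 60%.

t ≈ 0.145 years

Drainage path length: H_d = H/2 = 3.7 m (double drainage).
U ≤ 60%: T_v = (π/4)·U² = (π/4)×0.27² = 0.057256.
t = T_v·H_d²/c_v = 0.057256×3.7²/5.4 = 0.1452 years.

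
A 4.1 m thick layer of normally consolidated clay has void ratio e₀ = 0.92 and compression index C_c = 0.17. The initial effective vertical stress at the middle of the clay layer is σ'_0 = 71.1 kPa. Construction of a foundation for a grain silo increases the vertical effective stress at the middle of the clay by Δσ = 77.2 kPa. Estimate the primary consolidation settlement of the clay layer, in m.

Final effective stress: σ'_f = σ'_0 + Δσ = 71.1 + 77.2 = 148.3 kPa.
Normally consolidated clay, so the full stress increment lies on the virgin compression line:
S_c = C_c·H/(1+e₀)·log₁₀(σ'_f/σ'_0) = 0.17×4.1/(1+0.92)×log₁₀(148.3/71.1)
    = 0.36302 × 0.31927 = 0.1159 m

S_c ≈ 0.116 m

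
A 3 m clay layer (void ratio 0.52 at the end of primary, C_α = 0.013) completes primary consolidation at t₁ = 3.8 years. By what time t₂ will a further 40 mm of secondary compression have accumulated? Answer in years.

t₂ ≈ 138 years

S_s = C_α·H/(1+e_p)·log₁₀(t₂/t₁) ⇒ log₁₀(t₂/t₁) = S_s·(1+e_p)/(C_α·H).
log₁₀(t₂/t₁) = 0.04 × (1+0.52) / (0.013×3) = 1.559
t₂ = t₁ × 10^1.559 = 3.8 × 36.22 = 137.6 years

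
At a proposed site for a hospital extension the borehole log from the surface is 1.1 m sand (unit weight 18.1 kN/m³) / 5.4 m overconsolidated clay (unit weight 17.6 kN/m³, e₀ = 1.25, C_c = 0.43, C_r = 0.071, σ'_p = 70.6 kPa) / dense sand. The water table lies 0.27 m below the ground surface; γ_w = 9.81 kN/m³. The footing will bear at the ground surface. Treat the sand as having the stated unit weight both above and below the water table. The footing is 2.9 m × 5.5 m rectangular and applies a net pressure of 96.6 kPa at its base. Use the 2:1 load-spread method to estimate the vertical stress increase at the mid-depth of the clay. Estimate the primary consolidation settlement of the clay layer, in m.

S_c ≈ 0.0416 m

Mid-depth of clay below the ground surface: z = 1.1 + 5.4/2 = 3.8 m.
Total vertical stress at mid-clay: σ_v = 18.1×1.1 + 17.6×2.7 = 67.43 kPa.
Pore pressure: u = 9.81×(3.8 − 0.27) = 34.629 kPa.
Initial effective stress: σ'_0 = σ_v − u = 67.43 − 34.629 = 32.801 kPa.
Stress increase at mid-clay by the 2:1 spreading method:
Δσ = qBL/((B+z)(L+z)) = 96.6×2.9×5.5/((2.9+3.8)(5.5+3.8)) = 24.727 kPa
Final effective stress: σ'_f = 32.801 + 24.727 = 57.528 kPa.
σ'_f = 57.528 ≤ σ'_p = 70.6 kPa, so the clay remains overconsolidated and only the recompression index applies:
S_c = C_r·H/(1+e₀)·log₁₀(σ'_f/σ'_0) = 0.071×5.4/2.25×log₁₀(57.528/32.801)
    = 0.1704 × 0.24399 = 0.04158 m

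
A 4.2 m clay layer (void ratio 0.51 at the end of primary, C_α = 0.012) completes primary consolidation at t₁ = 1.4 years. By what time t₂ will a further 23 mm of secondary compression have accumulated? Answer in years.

S_s = C_α·H/(1+e_p)·log₁₀(t₂/t₁) ⇒ log₁₀(t₂/t₁) = S_s·(1+e_p)/(C_α·H).
log₁₀(t₂/t₁) = 0.023 × (1+0.51) / (0.012×4.2) = 0.6891
t₂ = t₁ × 10^0.6891 = 1.4 × 4.888 = 6.843 years

t₂ ≈ 6.84 years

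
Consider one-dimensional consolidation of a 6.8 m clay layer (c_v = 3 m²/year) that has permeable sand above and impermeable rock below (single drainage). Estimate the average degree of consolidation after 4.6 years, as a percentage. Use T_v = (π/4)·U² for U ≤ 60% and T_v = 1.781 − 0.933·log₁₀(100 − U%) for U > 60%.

Drainage path length: H_d = H = 6.8 m (single drainage).
T_v = c_v·t/H_d² = 3×4.6/6.8² = 0.29844.
T_v = 0.29844 corresponds to the U > 60% branch:
U = 1 − 10^((1.781 − T_v)/0.933)/100 = 0.6118

U ≈ 61.2 %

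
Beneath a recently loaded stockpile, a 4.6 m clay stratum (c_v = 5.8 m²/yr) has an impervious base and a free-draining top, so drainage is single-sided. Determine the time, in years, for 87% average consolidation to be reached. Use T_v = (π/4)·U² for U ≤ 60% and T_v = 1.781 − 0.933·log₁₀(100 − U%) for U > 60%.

t ≈ 2.71 years

Drainage path length: H_d = H = 4.6 m (single drainage).
U > 60%: T_v = 1.781 − 0.933·log₁₀(100 − 87) = 0.74169.
t = T_v·H_d²/c_v = 0.74169×4.6²/5.8 = 2.706 years.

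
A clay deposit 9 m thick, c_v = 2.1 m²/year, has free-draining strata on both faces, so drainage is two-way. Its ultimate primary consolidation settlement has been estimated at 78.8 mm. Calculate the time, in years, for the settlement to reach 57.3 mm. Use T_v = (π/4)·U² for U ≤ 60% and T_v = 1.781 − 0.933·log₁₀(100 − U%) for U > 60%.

Drainage path length: H_d = H/2 = 4.5 m (double drainage).
U = S(t)/S_ult = 57.3/78.8 = 0.7272.
U > 60%: T_v = 1.781 − 0.933·log₁₀(100 − 72.716) = 0.44129.
t = T_v·H_d²/c_v = 0.44129×4.5²/2.1 = 4.255 years.

t ≈ 4.26 years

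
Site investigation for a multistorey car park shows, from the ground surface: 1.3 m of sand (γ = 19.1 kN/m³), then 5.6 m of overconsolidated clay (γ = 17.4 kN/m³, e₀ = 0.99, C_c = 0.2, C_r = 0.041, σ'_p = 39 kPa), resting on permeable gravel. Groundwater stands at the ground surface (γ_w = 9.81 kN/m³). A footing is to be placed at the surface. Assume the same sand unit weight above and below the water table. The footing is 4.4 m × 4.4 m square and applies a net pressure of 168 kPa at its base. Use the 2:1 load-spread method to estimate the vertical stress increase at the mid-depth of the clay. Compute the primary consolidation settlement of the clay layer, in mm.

S_c ≈ 178 mm

Mid-depth of clay below the ground surface: z = 1.3 + 5.6/2 = 4.1 m.
Total vertical stress at mid-clay: σ_v = 19.1×1.3 + 17.4×2.8 = 73.55 kPa.
Pore pressure: u = 9.81×(4.1 − 0) = 40.221 kPa.
Initial effective stress: σ'_0 = σ_v − u = 73.55 − 40.221 = 33.329 kPa.
Stress increase at mid-clay by the 2:1 spreading method:
Δσ = qBL/((B+z)(L+z)) = 168×4.4×4.4/((4.4+4.1)(4.4+4.1)) = 45.017 kPa
Final effective stress: σ'_f = 33.329 + 45.017 = 78.346 kPa.
σ'_f = 78.346 > σ'_p = 39 kPa, so the stress path crosses the preconsolidation pressure — recompression up to σ'_p, then virgin compression beyond:
S_c = H/(1+e₀)·[C_r·log₁₀(σ'_p/σ'_0) + C_c·log₁₀(σ'_f/σ'_p)]
    = 5.6/1.99 × [0.041×log₁₀(39/33.329) + 0.2×log₁₀(78.346/39)]
    = 2.8141 × [0.0027979 + 0.06059] = 0.1784 m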